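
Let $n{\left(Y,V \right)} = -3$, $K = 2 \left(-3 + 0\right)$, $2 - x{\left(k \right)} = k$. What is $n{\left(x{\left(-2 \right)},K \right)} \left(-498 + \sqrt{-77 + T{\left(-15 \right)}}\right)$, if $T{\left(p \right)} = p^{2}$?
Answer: $1494 - 6 \sqrt{37} \approx 1457.5$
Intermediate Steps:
$x{\left(k \right)} = 2 - k$
$K = -6$ ($K = 2 \left(-3\right) = -6$)
$n{\left(x{\left(-2 \right)},K \right)} \left(-498 + \sqrt{-77 + T{\left(-15 \right)}}\right) = - 3 \left(-498 + \sqrt{-77 + \left(-15\right)^{2}}\right) = - 3 \left(-498 + \sqrt{-77 + 225}\right) = - 3 \left(-498 + \sqrt{148}\right) = - 3 \left(-498 + 2 \sqrt{37}\right) = 1494 - 6 \sqrt{37}$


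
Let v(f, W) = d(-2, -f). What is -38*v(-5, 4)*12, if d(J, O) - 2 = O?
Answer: -3192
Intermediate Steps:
d(J, O) = 2 + O
v(f, W) = 2 - f
-38*v(-5, 4)*12 = -38*(2 - 1*(-5))*12 = -38*(2 + 5)*12 = -38*7*12 = -266*12 = -3192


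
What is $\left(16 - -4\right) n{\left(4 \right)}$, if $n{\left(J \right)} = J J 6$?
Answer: $1920$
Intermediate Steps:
$n{\left(J \right)} = 6 J^{2}$ ($n{\left(J \right)} = J^{2} \cdot 6 = 6 J^{2}$)
$\left(16 - -4\right) n{\left(4 \right)} = \left(16 - -4\right) 6 \cdot 4^{2} = \left(16 + \left(6 - 2\right)\right) 6 \cdot 16 = \left(16 + 4\right) 96 = 20 \cdot 96 = 1920$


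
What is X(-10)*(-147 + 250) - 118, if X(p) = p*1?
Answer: -1148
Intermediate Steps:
X(p) = p
X(-10)*(-147 + 250) - 118 = -10*(-147 + 250) - 118 = -10*103 - 118 = -1030 - 118 = -1148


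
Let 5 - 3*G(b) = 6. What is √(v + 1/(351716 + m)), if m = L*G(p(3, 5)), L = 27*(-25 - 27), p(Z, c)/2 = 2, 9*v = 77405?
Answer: √2400204619468334/528276 ≈ 92.739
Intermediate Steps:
v = 77405/9 (v = (⅑)*77405 = 77405/9 ≈ 8600.6)
p(Z, c) = 4 (p(Z, c) = 2*2 = 4)
G(b) = -⅓ (G(b) = 5/3 - ⅓*6 = 5/3 - 2 = -⅓)
L = -1404 (L = 27*(-52) = -1404)
m = 468 (m = -1404*(-⅓) = 468)
√(v + 1/(351716 + m)) = √(77405/9 + 1/(351716 + 468)) = √(77405/9 + 1/352184) = √(27260802529/3169656) = √2400204619468334/528276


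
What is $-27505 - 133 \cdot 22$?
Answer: $-30431$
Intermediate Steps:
$-27505 - 133 \cdot 22 = -27505 - 2926 = -30431$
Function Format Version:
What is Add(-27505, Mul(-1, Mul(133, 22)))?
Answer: -30431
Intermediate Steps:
Add(-27505, Mul(-1, Mul(133, 22))) = Add(-27505, Mul(-1, 2926)) = Add(-27505, -2926) = -30431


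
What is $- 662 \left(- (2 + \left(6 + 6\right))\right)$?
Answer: $9268$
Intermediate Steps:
$- 662 \left(- (2 + \left(6 + 6\right))\right) = - 662 \left(- (2 + 12)\right) = - 662 \left(\left(-1\right) 14\right) = \left(-662\right) \left(-14\right) = 9268$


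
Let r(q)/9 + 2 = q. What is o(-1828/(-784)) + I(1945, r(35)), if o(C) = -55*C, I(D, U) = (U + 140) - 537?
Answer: -44735/196 ≈ -228.24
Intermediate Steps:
r(q) = -18 + 9*q
I(D, U) = -397 + U (I(D, U) = (140 + U) - 537 = -397 + U)
o(-1828/(-784)) + I(1945, r(35)) = -(-100540)/(-784) + (-397 + (-18 + 9*35)) = -(-100540)*(-1)/784 + (-397 + (-18 + 315)) = -55*457/196 + (-397 + 297) = -25135/196 - 100 = -44735/196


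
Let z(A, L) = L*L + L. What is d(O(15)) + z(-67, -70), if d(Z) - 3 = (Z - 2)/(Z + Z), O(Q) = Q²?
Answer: 2175073/450 ≈ 4833.5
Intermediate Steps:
z(A, L) = L + L² (z(A, L) = L² + L = L + L²)
d(Z) = 3 + (-2 + Z)/(2*Z) (d(Z) = 3 + (Z - 2)/(Z + Z) = 3 + (-2 + Z)/((2*Z)) = 3 + (-2 + Z)*(1/(2*Z)) = 3 + (-2 + Z)/(2*Z))
d(O(15)) + z(-67, -70) = (7/2 - 1/(15²)) - 70*(1 - 70) = (7/2 - 1/225) - 70*(-69) = (7/2 - 1*1/225) + 4830 = (7/2 - 1/225) + 4830 = 1573/450 + 4830 = 2175073/450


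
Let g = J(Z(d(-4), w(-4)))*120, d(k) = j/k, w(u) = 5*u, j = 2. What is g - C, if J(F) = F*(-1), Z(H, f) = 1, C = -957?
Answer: 837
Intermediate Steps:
d(k) = 2/k
J(F) = -F
g = -120 (g = -1*1*120 = -1*120 = -120)
g - C = -120 - 1*(-957) = -120 + 957 = 837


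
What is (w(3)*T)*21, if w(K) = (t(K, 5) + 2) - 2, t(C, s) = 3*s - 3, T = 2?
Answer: 504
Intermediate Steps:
t(C, s) = -3 + 3*s
w(K) = 12 (w(K) = ((-3 + 3*5) + 2) - 2 = ((-3 + 15) + 2) - 2 = (12 + 2) - 2 = 14 - 2 = 12)
(w(3)*T)*21 = (12*2)*21 = 24*21 = 504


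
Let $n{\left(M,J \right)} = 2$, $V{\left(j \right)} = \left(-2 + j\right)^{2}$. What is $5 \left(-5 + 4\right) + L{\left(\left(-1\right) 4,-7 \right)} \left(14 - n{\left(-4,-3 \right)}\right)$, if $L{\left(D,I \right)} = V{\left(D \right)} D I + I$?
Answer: $12007$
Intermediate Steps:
$L{\left(D,I \right)} = I + D I \left(-2 + D\right)^{2}$ ($L{\left(D,I \right)} = \left(-2 + D\right)^{2} D I + I = D \left(-2 + D\right)^{2} I + I = D I \left(-2 + D\right)^{2} + I = I + D I \left(-2 + D\right)^{2}$)
$5 \left(-5 + 4\right) + L{\left(\left(-1\right) 4,-7 \right)} \left(14 - n{\left(-4,-3 \right)}\right) = 5 \left(-5 + 4\right) + - 7 \left(1 + \left(-1\right) 4 \left(-2 - 4\right)^{2}\right) \left(14 - 2\right) = 5 \left(-1\right) + - 7 \left(1 - 4 \left(-2 - 4\right)^{2}\right) \left(14 - 2\right) = -5 + - 7 \left(1 - 4 \left(-6\right)^{2}\right) 12 = -5 + - 7 \left(1 - 144\right) 12 = -5 + \left(-7\right) \left(-143\right) 12 = -5 + 1001 \cdot 12 = -5 + 12012 = 12007$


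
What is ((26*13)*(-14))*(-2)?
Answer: 9464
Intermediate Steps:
((26*13)*(-14))*(-2) = (338*(-14))*(-2) = -4732*(-2) = 9464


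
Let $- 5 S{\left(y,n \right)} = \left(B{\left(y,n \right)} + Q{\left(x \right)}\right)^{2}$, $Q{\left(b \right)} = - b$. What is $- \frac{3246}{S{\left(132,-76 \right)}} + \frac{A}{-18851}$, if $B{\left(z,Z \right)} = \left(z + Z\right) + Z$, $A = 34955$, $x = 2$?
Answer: $\frac{144516755}{4561942} \approx 31.679$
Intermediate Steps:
$B{\left(z,Z \right)} = z + 2 Z$ ($B{\left(z,Z \right)} = \left(Z + z\right) + Z = z + 2 Z$)
$S{\left(y,n \right)} = - \frac{\left(-2 + y + 2 n\right)^{2}}{5}$ ($S{\left(y,n \right)} = - \frac{\left(\left(y + 2 n\right) - 2\right)^{2}}{5} = - \frac{\left(-2 + y + 2 n\right)^{2}}{5}$)
$- \frac{3246}{S{\left(132,-76 \right)}} + \frac{A}{-18851} = - \frac{3246}{\left(- \frac{1}{5}\right) \left(-2 + 132 + 2 \left(-76\right)\right)^{2}} + \frac{34955}{-18851} = - \frac{3246}{\left(- \frac{1}{5}\right) \left(-2 + 132 - 152\right)^{2}} + 34955 \left(- \frac{1}{18851}\right) = - \frac{3246}{\left(- \frac{1}{5}\right) \left(-22\right)^{2}} - \frac{34955}{18851} = - \frac{3246}{\left(- \frac{1}{5}\right) 484} - \frac{34955}{18851} = - \frac{3246}{- \frac{484}{5}} - \frac{34955}{18851} = \left(-3246\right) \left(- \frac{5}{484}\right) - \frac{34955}{18851} = \frac{8115}{242} - \frac{34955}{18851} = \frac{144516755}{4561942}$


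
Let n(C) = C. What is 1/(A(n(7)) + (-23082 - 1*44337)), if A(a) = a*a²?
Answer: -1/67076 ≈ -1.4908e-5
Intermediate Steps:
A(a) = a³
1/(A(n(7)) + (-23082 - 1*44337)) = 1/(7³ + (-23082 - 1*44337)) = 1/(343 + (-23082 - 44337)) = 1/(343 - 67419) = 1/(-67076) = -1/67076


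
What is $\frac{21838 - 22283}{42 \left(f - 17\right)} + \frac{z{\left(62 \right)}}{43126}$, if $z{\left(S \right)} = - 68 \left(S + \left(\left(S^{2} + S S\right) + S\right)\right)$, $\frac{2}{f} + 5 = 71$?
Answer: $- \frac{395363167}{33810784} \approx -11.693$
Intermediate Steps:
$f = \frac{1}{33}$ ($f = \frac{2}{-5 + 71} = \frac{2}{66} = 2 \cdot \frac{1}{66} = \frac{1}{33} \approx 0.030303$)
$z{\left(S \right)} = - 136 S - 136 S^{2}$ ($z{\left(S \right)} = - 68 \left(S + \left(\left(S^{2} + S^{2}\right) + S\right)\right) = - 68 \left(S + \left(2 S^{2} + S\right)\right) = - 68 \left(S + \left(S + 2 S^{2}\right)\right) = - 68 \left(2 S + 2 S^{2}\right) = - 136 S - 136 S^{2}$)
$\frac{21838 - 22283}{42 \left(f - 17\right)} + \frac{z{\left(62 \right)}}{43126} = \frac{21838 - 22283}{42 \left(\frac{1}{33} - 17\right)} + \frac{\left(-136\right) 62 \left(1 + 62\right)}{43126} = - \frac{445}{42 \left(- \frac{560}{33}\right)} + \left(-136\right) 62 \cdot 63 \cdot \frac{1}{43126} = - \frac{445}{- \frac{7840}{11}} - \frac{265608}{21563} = \left(-445\right) \left(- \frac{11}{7840}\right) - \frac{265608}{21563} = \frac{979}{1568} - \frac{265608}{21563} = - \frac{395363167}{33810784}$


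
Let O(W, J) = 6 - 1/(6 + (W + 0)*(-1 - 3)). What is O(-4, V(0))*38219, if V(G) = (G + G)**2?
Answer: 5006689/22 ≈ 2.2758e+5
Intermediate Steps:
V(G) = 4*G**2 (V(G) = (2*G)**2 = 4*G**2)
O(W, J) = 6 - 1/(6 - 4*W) (O(W, J) = 6 - 1/(6 + W*(-4)) = 6 - 1/(6 - 4*W))
O(-4, V(0))*38219 = ((-35 + 24*(-4))/(2*(-3 + 2*(-4))))*38219 = ((-35 - 96)/(2*(-3 - 8)))*38219 = ((1/2)*(-131)/(-11))*38219 = ((1/2)*(-1/11)*(-131))*38219 = (131/22)*38219 = 5006689/22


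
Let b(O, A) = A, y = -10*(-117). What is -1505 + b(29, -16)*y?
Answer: -20225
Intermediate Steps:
y = 1170
-1505 + b(29, -16)*y = -1505 - 16*1170 = -1505 - 18720 = -20225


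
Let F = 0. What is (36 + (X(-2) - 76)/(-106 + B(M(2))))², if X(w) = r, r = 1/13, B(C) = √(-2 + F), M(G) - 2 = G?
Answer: 9*(5261880*√2 + 284379553*I)/(338*(106*√2 + 5617*I)) ≈ 1348.1 + 0.7016*I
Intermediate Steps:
M(G) = 2 + G
B(C) = I*√2 (B(C) = √(-2 + 0) = √(-2) = I*√2)
r = 1/13 ≈ 0.076923
X(w) = 1/13
(36 + (X(-2) - 76)/(-106 + B(M(2))))² = (36 + (1/13 - 76)/(-106 + I*√2))² = (36 - 987/(13*(-106 + I*√2)))²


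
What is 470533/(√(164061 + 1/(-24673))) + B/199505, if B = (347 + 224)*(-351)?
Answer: -200421/199505 + 470533*√24968317625999/2023938526 ≈ 1160.7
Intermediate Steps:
B = -200421 (B = 571*(-351) = -200421)
470533/(√(164061 + 1/(-24673))) + B/199505 = 470533/(√(164061 + 1/(-24673))) - 200421/199505 = 470533/(√(164061 - 1/24673)) - 200421*1/199505 = 470533/(√(4047877052/24673)) - 200421/199505 = 470533/((2*√24968317625999/24673)) - 200421/199505 = 470533*(√24968317625999/2023938526) - 200421/199505 = 470533*√24968317625999/2023938526 - 200421/199505 = -200421/199505 + 470533*√24968317625999/2023938526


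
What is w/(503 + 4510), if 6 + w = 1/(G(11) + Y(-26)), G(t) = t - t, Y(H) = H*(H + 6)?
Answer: -3119/2606760 ≈ -0.0011965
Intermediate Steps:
Y(H) = H*(6 + H)
G(t) = 0
w = -3119/520 (w = -6 + 1/(0 - 26*(6 - 26)) = -6 + 1/(0 - 26*(-20)) = -6 + 1/(0 + 520) = -6 + 1/520 = -3119/520 ≈ -5.9981)
w/(503 + 4510) = -3119/520/(503 + 4510) = -3119/520/5013 = (1/5013)*(-3119/520) = -3119/2606760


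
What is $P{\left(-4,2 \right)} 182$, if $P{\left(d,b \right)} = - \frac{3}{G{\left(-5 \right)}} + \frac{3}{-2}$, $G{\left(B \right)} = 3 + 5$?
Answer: $- \frac{1365}{4} \approx -341.25$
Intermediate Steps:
$G{\left(B \right)} = 8$
$P{\left(d,b \right)} = - \frac{15}{8}$ ($P{\left(d,b \right)} = - \frac{3}{8} + \frac{3}{-2} = \left(-3\right) \frac{1}{8} + 3 \left(- \frac{1}{2}\right) = - \frac{3}{8} - \frac{3}{2} = - \frac{15}{8}$)
$P{\left(-4,2 \right)} 182 = \left(- \frac{15}{8}\right) 182 = - \frac{1365}{4}$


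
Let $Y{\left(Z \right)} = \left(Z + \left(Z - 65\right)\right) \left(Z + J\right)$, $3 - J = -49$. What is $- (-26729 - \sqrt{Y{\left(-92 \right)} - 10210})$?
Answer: $26729 + 5 i \sqrt{10} \approx 26729.0 + 15.811 i$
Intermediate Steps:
$J = 52$ ($J = 3 - -49 = 3 + 49 = 52$)
$Y{\left(Z \right)} = \left(-65 + 2 Z\right) \left(52 + Z\right)$ ($Y{\left(Z \right)} = \left(Z + \left(Z - 65\right)\right) \left(Z + 52\right) = \left(Z + \left(-65 + Z\right)\right) \left(52 + Z\right) = \left(-65 + 2 Z\right) \left(52 + Z\right)$)
$- (-26729 - \sqrt{Y{\left(-92 \right)} - 10210}) = - (-26729 - \sqrt{\left(-3380 + 2 \left(-92\right)^{2} + 39 \left(-92\right)\right) - 10210}) = - (-26729 - \sqrt{\left(-3380 + 2 \cdot 8464 - 3588\right) - 10210}) = - (-26729 - \sqrt{\left(-3380 + 16928 - 3588\right) - 10210}) = - (-26729 - \sqrt{9960 - 10210}) = - (-26729 - \sqrt{-250}) = - (-26729 - 5 i \sqrt{10}) = 26729 + 5 i \sqrt{10}$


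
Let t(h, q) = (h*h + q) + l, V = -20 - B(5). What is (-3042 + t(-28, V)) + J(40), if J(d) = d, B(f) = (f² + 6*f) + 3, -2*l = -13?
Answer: -4579/2 ≈ -2289.5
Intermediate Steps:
l = 13/2 (l = -½*(-13) = 13/2 ≈ 6.5000)
B(f) = 3 + f² + 6*f
V = -78 (V = -20 - (3 + 5² + 6*5) = -20 - (3 + 25 + 30) = -20 - 1*58 = -20 - 58 = -78)
t(h, q) = 13/2 + q + h² (t(h, q) = (h*h + q) + 13/2 = (h² + q) + 13/2 = (q + h²) + 13/2 = 13/2 + q + h²)
(-3042 + t(-28, V)) + J(40) = (-3042 + (13/2 - 78 + (-28)²)) + 40 = (-3042 + (13/2 - 78 + 784)) + 40 = (-3042 + 1425/2) + 40 = -4659/2 + 40 = -4579/2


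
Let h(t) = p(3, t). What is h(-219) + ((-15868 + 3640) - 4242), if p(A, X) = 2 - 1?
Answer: -16469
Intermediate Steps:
p(A, X) = 1
h(t) = 1
h(-219) + ((-15868 + 3640) - 4242) = 1 + ((-15868 + 3640) - 4242) = 1 + (-12228 - 4242) = 1 - 16470 = -16469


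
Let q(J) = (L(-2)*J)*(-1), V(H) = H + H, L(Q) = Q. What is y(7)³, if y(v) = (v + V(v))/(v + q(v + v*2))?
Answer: 27/343 ≈ 0.078717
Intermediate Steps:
V(H) = 2*H
q(J) = 2*J (q(J) = -2*J*(-1) = 2*J)
y(v) = 3/7 (y(v) = (v + 2*v)/(v + 2*(v + v*2)) = (3*v)/(v + 2*(v + 2*v)) = (3*v)/(v + 2*(3*v)) = (3*v)/(v + 6*v) = (3*v)/((7*v)) = (3*v)*(1/(7*v)) = 3/7)
y(7)³ = (3/7)³ = 27/343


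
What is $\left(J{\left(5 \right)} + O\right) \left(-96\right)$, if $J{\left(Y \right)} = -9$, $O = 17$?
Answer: $-768$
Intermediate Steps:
$\left(J{\left(5 \right)} + O\right) \left(-96\right) = \left(-9 + 17\right) \left(-96\right) = 8 \left(-96\right) = -768$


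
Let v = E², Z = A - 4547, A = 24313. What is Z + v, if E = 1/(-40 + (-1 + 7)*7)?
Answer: 79065/4 ≈ 19766.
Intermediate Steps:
E = ½ (E = 1/(-40 + 6*7) = 1/(-40 + 42) = 1/2 = ½ ≈ 0.50000)
Z = 19766 (Z = 24313 - 4547 = 19766)
v = ¼ (v = (½)² = ¼ ≈ 0.25000)
Z + v = 19766 + ¼ = 79065/4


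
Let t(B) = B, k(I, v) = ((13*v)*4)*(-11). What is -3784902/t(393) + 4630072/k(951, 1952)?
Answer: -176159551541/18283408 ≈ -9634.9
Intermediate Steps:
k(I, v) = -572*v (k(I, v) = (52*v)*(-11) = -572*v)
-3784902/t(393) + 4630072/k(951, 1952) = -3784902/393 + 4630072/((-572*1952)) = -3784902*1/393 + 4630072/(-1116544) = -1261634/131 + 4630072*(-1/1116544) = -1261634/131 - 578759/139568 = -176159551541/18283408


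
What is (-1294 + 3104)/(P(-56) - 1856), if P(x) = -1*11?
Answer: -1810/1867 ≈ -0.96947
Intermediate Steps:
P(x) = -11
(-1294 + 3104)/(P(-56) - 1856) = (-1294 + 3104)/(-11 - 1856) = 1810/(-1867) = 1810*(-1/1867) = -1810/1867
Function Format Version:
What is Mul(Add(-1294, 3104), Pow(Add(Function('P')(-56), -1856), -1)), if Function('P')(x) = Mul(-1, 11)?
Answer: Rational(-1810, 1867) ≈ -0.96947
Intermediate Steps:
Function('P')(x) = -11
Mul(Add(-1294, 3104), Pow(Add(Function('P')(-56), -1856), -1)) = Mul(Add(-1294, 3104), Pow(Add(-11, -1856), -1)) = Mul(1810, Pow(-1867, -1)) = Mul(1810, Rational(-1, 1867)) = Rational(-1810, 1867)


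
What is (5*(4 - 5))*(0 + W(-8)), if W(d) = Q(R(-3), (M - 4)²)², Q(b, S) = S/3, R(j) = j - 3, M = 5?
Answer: -5/9 ≈ -0.55556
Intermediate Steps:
R(j) = -3 + j
Q(b, S) = S/3 (Q(b, S) = S*(⅓) = S/3)
W(d) = ⅑ (W(d) = ((5 - 4)²/3)² = ((⅓)*1²)² = ((⅓)*1)² = (⅓)² = ⅑)
(5*(4 - 5))*(0 + W(-8)) = (5*(4 - 5))*(0 + ⅑) = (5*(-1))*(⅑) = -5*⅑ = -5/9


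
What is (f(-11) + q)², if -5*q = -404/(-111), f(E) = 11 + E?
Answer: 163216/308025 ≈ 0.52988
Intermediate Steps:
q = -404/555 (q = -(-404)/(5*(-111)) = -(-404)*(-1)/(5*111) = -⅕*404/111 = -404/555 ≈ -0.72793)
(f(-11) + q)² = ((11 - 11) - 404/555)² = (0 - 404/555)² = (-404/555)² = 163216/308025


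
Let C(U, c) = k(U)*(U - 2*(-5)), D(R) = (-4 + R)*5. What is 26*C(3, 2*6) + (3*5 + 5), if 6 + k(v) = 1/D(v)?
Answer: -10378/5 ≈ -2075.6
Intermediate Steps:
D(R) = -20 + 5*R
k(v) = -6 + 1/(-20 + 5*v)
C(U, c) = (10 + U)*(121 - 30*U)/(5*(-4 + U)) (C(U, c) = ((121 - 30*U)/(5*(-4 + U)))*(U - 2*(-5)) = ((121 - 30*U)/(5*(-4 + U)))*(U + 10) = ((121 - 30*U)/(5*(-4 + U)))*(10 + U) = (10 + U)*(121 - 30*U)/(5*(-4 + U)))
26*C(3, 2*6) + (3*5 + 5) = 26*(-(-121 + 30*3)*(10 + 3)/(-20 + 5*3)) + (3*5 + 5) = 26*(-1*(-121 + 90)*13/(-20 + 15)) + (15 + 5) = 26*(-1*(-31)*13/(-5)) + 20 = 26*(-1*(-⅕)*(-31)*13) + 20 = 26*(-403/5) + 20 = -10478/5 + 20 = -10378/5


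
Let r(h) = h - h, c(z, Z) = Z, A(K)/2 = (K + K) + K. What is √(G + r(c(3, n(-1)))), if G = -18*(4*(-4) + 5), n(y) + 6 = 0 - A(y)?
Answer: 3*√22 ≈ 14.071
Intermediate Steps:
A(K) = 6*K (A(K) = 2*((K + K) + K) = 2*(2*K + K) = 2*(3*K) = 6*K)
n(y) = -6 - 6*y (n(y) = -6 + (0 - 6*y) = -6 - 6*y)
r(h) = 0
G = 198 (G = -18*(-16 + 5) = -18*(-11) = 198)
√(G + r(c(3, n(-1)))) = √(198 + 0) = √198 = 3*√22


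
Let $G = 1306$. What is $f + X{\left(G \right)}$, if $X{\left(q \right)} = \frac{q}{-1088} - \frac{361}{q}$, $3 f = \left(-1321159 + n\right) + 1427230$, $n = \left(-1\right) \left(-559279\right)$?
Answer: $\frac{236352037397}{1065696} \approx 2.2178 \cdot 10^{5}$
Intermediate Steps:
$n = 559279$
$f = \frac{665350}{3}$ ($f = \frac{\left(-1321159 + 559279\right) + 1427230}{3} = \frac{-761880 + 1427230}{3} = \frac{1}{3} \cdot 665350 = \frac{665350}{3} \approx 2.2178 \cdot 10^{5}$)
$X{\left(q \right)} = - \frac{361}{q} - \frac{q}{1088}$ ($X{\left(q \right)} = q \left(- \frac{1}{1088}\right) - \frac{361}{q} = - \frac{q}{1088} - \frac{361}{q} = - \frac{361}{q} - \frac{q}{1088}$)
$f + X{\left(G \right)} = \frac{665350}{3} - \left(\frac{653}{544} + \frac{361}{1306}\right) = \frac{665350}{3} - \frac{524601}{355232} = \frac{236352037397}{1065696}$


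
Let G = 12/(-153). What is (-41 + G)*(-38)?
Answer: 79610/51 ≈ 1561.0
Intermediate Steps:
G = -4/51 (G = 12*(-1/153) = -4/51 ≈ -0.078431)
(-41 + G)*(-38) = (-41 - 4/51)*(-38) = -2095/51*(-38) = 79610/51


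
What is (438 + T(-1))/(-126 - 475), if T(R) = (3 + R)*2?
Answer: -442/601 ≈ -0.73544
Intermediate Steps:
T(R) = 6 + 2*R
(438 + T(-1))/(-126 - 475) = (438 + (6 + 2*(-1)))/(-126 - 475) = (438 + (6 - 2))/(-601) = (438 + 4)*(-1/601) = 442*(-1/601) = -442/601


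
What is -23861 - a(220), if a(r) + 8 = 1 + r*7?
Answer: -25394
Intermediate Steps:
a(r) = -7 + 7*r (a(r) = -8 + (1 + r*7) = -8 + (1 + 7*r) = -7 + 7*r)
-23861 - a(220) = -23861 - (-7 + 7*220) = -23861 - (-7 + 1540) = -23861 - 1*1533 = -23861 - 1533 = -25394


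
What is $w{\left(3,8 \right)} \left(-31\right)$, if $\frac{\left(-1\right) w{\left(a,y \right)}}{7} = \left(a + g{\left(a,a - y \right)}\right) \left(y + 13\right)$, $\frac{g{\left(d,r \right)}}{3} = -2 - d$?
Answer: $-54684$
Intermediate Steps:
$g{\left(d,r \right)} = -6 - 3 d$ ($g{\left(d,r \right)} = 3 \left(-2 - d\right) = -6 - 3 d$)
$w{\left(a,y \right)} = - 7 \left(-6 - 2 a\right) \left(13 + y\right)$ ($w{\left(a,y \right)} = - 7 \left(a - \left(6 + 3 a\right)\right) \left(y + 13\right) = - 7 \left(-6 - 2 a\right) \left(13 + y\right)$)
$w{\left(3,8 \right)} \left(-31\right) = \left(546 + 42 \cdot 8 + 182 \cdot 3 + 14 \cdot 3 \cdot 8\right) \left(-31\right) = \left(546 + 336 + 546 + 336\right) \left(-31\right) = 1764 \left(-31\right) = -54684$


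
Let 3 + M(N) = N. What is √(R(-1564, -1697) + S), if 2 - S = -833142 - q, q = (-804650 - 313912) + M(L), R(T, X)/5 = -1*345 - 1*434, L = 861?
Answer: I*√288455 ≈ 537.08*I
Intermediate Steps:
M(N) = -3 + N
R(T, X) = -3895 (R(T, X) = 5*(-1*345 - 1*434) = 5*(-345 - 434) = 5*(-779) = -3895)
q = -1117704 (q = (-804650 - 313912) + (-3 + 861) = -1118562 + 858 = -1117704)
S = -284560 (S = 2 - (-833142 - 1*(-1117704)) = 2 - (-833142 + 1117704) = 2 - 1*284562 = 2 - 284562 = -284560)
√(R(-1564, -1697) + S) = √(-3895 - 284560) = √(-288455) = I*√288455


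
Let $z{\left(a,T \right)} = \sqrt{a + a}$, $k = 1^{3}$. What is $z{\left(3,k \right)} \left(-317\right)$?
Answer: $- 317 \sqrt{6} \approx -776.49$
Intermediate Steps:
$k = 1$
$z{\left(a,T \right)} = \sqrt{2} \sqrt{a}$ ($z{\left(a,T \right)} = \sqrt{2 a} = \sqrt{2} \sqrt{a}$)
$z{\left(3,k \right)} \left(-317\right) = \sqrt{2} \sqrt{3} \left(-317\right) = \sqrt{6} \left(-317\right) = - 317 \sqrt{6}$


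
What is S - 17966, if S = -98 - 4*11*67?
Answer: -21012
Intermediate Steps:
S = -3046 (S = -98 - 44*67 = -98 - 2948 = -3046)
S - 17966 = -3046 - 17966 = -21012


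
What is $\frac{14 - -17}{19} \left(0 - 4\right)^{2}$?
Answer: $\frac{496}{19} \approx 26.105$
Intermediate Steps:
$\frac{14 - -17}{19} \left(0 - 4\right)^{2} = \frac{14 + 17}{19} \left(-4\right)^{2} = \frac{1}{19} \cdot 31 \cdot 16 = \frac{31}{19} \cdot 16 = \frac{496}{19}$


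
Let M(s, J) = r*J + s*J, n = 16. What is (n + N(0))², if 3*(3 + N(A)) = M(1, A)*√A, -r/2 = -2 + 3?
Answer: 169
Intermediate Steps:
r = -2 (r = -2*(-2 + 3) = -2*1 = -2)
M(s, J) = -2*J + J*s (M(s, J) = -2*J + s*J = -2*J + J*s)
N(A) = -3 - A^(3/2)/3 (N(A) = -3 + ((A*(-2 + 1))*√A)/3 = -3 + ((A*(-1))*√A)/3 = -3 + ((-A)*√A)/3 = -3 + (-A^(3/2))/3 = -3 - A^(3/2)/3)
(n + N(0))² = (16 + (-3 - 0^(3/2)/3))² = (16 + (-3 - ⅓*0))² = (16 + (-3 + 0))² = (16 - 3)² = 13² = 169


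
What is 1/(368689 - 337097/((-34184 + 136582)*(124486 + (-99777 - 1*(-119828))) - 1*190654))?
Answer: 14800109072/5456637413309511 ≈ 2.7123e-6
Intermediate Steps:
1/(368689 - 337097/((-34184 + 136582)*(124486 + (-99777 - 1*(-119828))) - 1*190654)) = 1/(368689 - 337097/(102398*(124486 + (-99777 + 119828)) - 190654)) = 1/(368689 - 337097/(102398*(124486 + 20051) - 190654)) = 1/(368689 - 337097/(102398*144537 - 190654)) = 1/(368689 - 337097/(14800299726 - 190654)) = 1/(368689 - 337097/14800109072) = 1/(5456637413309511/14800109072) = 14800109072/5456637413309511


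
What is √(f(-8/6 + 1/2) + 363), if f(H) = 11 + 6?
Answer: 2*√95 ≈ 19.494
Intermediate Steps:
f(H) = 17
√(f(-8/6 + 1/2) + 363) = √(17 + 363) = √380 = 2*√95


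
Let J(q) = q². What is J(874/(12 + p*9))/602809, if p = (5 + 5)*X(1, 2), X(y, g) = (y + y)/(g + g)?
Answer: 2116/5425281 ≈ 0.00039003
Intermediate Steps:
X(y, g) = y/g (X(y, g) = (2*y)/((2*g)) = (2*y)*(1/(2*g)) = y/g)
p = 5 (p = (5 + 5)*(1/2) = 10*(1*(½)) = 10*(½) = 5)
J(874/(12 + p*9))/602809 = (874/(12 + 5*9))²/602809 = (874/(12 + 45))²*(1/602809) = (874/57)²*(1/602809) = (874*(1/57))²*(1/602809) = (46/3)²*(1/602809) = (2116/9)*(1/602809) = 2116/5425281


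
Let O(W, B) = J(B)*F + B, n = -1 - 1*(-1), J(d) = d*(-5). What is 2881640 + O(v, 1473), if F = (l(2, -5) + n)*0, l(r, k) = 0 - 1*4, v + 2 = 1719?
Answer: 2883113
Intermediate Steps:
v = 1717 (v = -2 + 1719 = 1717)
J(d) = -5*d
n = 0 (n = -1 + 1 = 0)
l(r, k) = -4 (l(r, k) = 0 - 4 = -4)
F = 0 (F = (-4 + 0)*0 = -4*0 = 0)
O(W, B) = B (O(W, B) = -5*B*0 + B = 0 + B = B)
2881640 + O(v, 1473) = 2881640 + 1473 = 2883113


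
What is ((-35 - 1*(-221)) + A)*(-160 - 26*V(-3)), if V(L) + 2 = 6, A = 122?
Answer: -81312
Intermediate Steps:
V(L) = 4 (V(L) = -2 + 6 = 4)
((-35 - 1*(-221)) + A)*(-160 - 26*V(-3)) = ((-35 - 1*(-221)) + 122)*(-160 - 26*4) = ((-35 + 221) + 122)*(-160 - 104) = (186 + 122)*(-264) = 308*(-264) = -81312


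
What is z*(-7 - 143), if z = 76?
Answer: -11400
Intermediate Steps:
z*(-7 - 143) = 76*(-7 - 143) = 76*(-150) = -11400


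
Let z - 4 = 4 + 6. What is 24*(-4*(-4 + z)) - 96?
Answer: -1056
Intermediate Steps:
z = 14 (z = 4 + (4 + 6) = 4 + 10 = 14)
24*(-4*(-4 + z)) - 96 = 24*(-4*(-4 + 14)) - 96 = 24*(-4*10) - 96 = 24*(-40) - 96 = -960 - 96 = -1056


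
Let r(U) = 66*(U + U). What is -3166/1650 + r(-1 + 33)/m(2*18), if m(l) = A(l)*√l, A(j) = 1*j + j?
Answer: 19451/2475 ≈ 7.8590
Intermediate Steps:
A(j) = 2*j (A(j) = j + j = 2*j)
r(U) = 132*U (r(U) = 66*(2*U) = 132*U)
m(l) = 2*l^(3/2) (m(l) = (2*l)*√l = 2*l^(3/2))
-3166/1650 + r(-1 + 33)/m(2*18) = -3166/1650 + (132*(-1 + 33))/((2*(2*18)^(3/2))) = -3166*1/1650 + (132*32)/((2*36^(3/2))) = -1583/825 + 4224/((2*216)) = -1583/825 + 4224/432 = -1583/825 + 4224*(1/432) = -1583/825 + 88/9 = 19451/2475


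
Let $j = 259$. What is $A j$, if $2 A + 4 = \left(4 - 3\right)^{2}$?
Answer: $- \frac{777}{2} \approx -388.5$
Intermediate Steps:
$A = - \frac{3}{2}$ ($A = -2 + \frac{\left(4 - 3\right)^{2}}{2} = -2 + \frac{1^{2}}{2} = -2 + \frac{1}{2} \cdot 1 = -2 + \frac{1}{2} = - \frac{3}{2} \approx -1.5$)
$A j = \left(- \frac{3}{2}\right) 259 = - \frac{777}{2}$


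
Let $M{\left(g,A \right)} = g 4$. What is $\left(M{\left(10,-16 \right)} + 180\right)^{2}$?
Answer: $48400$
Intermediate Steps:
$M{\left(g,A \right)} = 4 g$
$\left(M{\left(10,-16 \right)} + 180\right)^{2} = \left(4 \cdot 10 + 180\right)^{2} = \left(40 + 180\right)^{2} = 220^{2} = 48400$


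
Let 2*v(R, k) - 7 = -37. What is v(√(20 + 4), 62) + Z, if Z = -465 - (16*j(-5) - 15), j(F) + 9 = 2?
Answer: -353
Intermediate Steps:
j(F) = -7 (j(F) = -9 + 2 = -7)
v(R, k) = -15 (v(R, k) = 7/2 + (½)*(-37) = 7/2 - 37/2 = -15)
Z = -338 (Z = -465 - (16*(-7) - 15) = -465 - (-112 - 15) = -465 - 1*(-127) = -465 + 127 = -338)
v(√(20 + 4), 62) + Z = -15 - 338 = -353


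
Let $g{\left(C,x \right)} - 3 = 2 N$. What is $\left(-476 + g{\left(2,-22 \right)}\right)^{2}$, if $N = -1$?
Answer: $225625$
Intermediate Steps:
$g{\left(C,x \right)} = 1$ ($g{\left(C,x \right)} = 3 + 2 \left(-1\right) = 3 - 2 = 1$)
$\left(-476 + g{\left(2,-22 \right)}\right)^{2} = \left(-476 + 1\right)^{2} = \left(-475\right)^{2} = 225625$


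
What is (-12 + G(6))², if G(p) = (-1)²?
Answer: 121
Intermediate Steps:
G(p) = 1
(-12 + G(6))² = (-12 + 1)² = (-11)² = 121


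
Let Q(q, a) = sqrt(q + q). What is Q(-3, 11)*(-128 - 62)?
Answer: -190*I*sqrt(6) ≈ -465.4*I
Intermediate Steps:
Q(q, a) = sqrt(2)*sqrt(q) (Q(q, a) = sqrt(2*q) = sqrt(2)*sqrt(q))
Q(-3, 11)*(-128 - 62) = (sqrt(2)*sqrt(-3))*(-128 - 62) = (sqrt(2)*(I*sqrt(3)))*(-190) = (I*sqrt(6))*(-190) = -190*I*sqrt(6)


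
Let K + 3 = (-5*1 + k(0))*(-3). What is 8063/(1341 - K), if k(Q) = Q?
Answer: 8063/1329 ≈ 6.0670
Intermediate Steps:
K = 12 (K = -3 + (-5*1 + 0)*(-3) = -3 + (-5 + 0)*(-3) = -3 - 5*(-3) = -3 + 15 = 12)
8063/(1341 - K) = 8063/(1341 - 1*12) = 8063/(1341 - 12) = 8063/1329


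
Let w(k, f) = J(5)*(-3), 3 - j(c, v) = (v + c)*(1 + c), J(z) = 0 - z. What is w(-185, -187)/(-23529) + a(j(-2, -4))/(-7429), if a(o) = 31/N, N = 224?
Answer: -372331/567456736 ≈ -0.00065614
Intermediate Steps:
J(z) = -z
j(c, v) = 3 - (1 + c)*(c + v) (j(c, v) = 3 - (v + c)*(1 + c) = 3 - (c + v)*(1 + c) = 3 - (1 + c)*(c + v))
a(o) = 31/224
w(k, f) = 15 (w(k, f) = -1*5*(-3) = -5*(-3) = 15)
w(-185, -187)/(-23529) + a(j(-2, -4))/(-7429) = 15/(-23529) + (31/224)/(-7429) = 15*(-1/23529) + (31/224)*(-1/7429) = -5/7843 - 31/1664096 = -372331/567456736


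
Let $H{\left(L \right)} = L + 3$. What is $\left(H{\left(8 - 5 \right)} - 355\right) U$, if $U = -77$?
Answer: $26873$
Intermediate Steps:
$H{\left(L \right)} = 3 + L$
$\left(H{\left(8 - 5 \right)} - 355\right) U = \left(\left(3 + \left(8 - 5\right)\right) - 355\right) \left(-77\right) = \left(\left(3 + 3\right) - 355\right) \left(-77\right) = \left(6 - 355\right) \left(-77\right) = \left(-349\right) \left(-77\right) = 26873$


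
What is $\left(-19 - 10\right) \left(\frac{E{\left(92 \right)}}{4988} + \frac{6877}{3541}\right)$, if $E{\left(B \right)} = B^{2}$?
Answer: $- \frac{16068375}{152263} \approx -105.53$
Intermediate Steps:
$\left(-19 - 10\right) \left(\frac{E{\left(92 \right)}}{4988} + \frac{6877}{3541}\right) = \left(-19 - 10\right) \left(\frac{92^{2}}{4988} + \frac{6877}{3541}\right) = - 29 \left(8464 \cdot \frac{1}{4988} + 6877 \cdot \frac{1}{3541}\right) = - 29 \left(\frac{2116}{1247} + \frac{6877}{3541}\right) = \left(-29\right) \frac{16068375}{4415627} = - \frac{16068375}{152263}$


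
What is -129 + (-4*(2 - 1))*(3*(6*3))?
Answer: -345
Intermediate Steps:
-129 + (-4*(2 - 1))*(3*(6*3)) = -129 + (-4*1)*(3*18) = -129 - 4*54 = -129 - 216 = -345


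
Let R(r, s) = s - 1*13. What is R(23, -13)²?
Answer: 676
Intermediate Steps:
R(r, s) = -13 + s (R(r, s) = s - 13 = -13 + s)
R(23, -13)² = (-13 - 13)² = (-26)² = 676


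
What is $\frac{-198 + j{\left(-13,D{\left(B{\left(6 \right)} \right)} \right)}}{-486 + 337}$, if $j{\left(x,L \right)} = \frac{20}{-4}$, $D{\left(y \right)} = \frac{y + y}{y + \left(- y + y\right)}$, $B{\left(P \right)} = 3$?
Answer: $\frac{203}{149} \approx 1.3624$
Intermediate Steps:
$D{\left(y \right)} = 2$ ($D{\left(y \right)} = \frac{2 y}{y + 0} = \frac{2 y}{y} = 2$)
$j{\left(x,L \right)} = -5$ ($j{\left(x,L \right)} = 20 \left(- \frac{1}{4}\right) = -5$)
$\frac{-198 + j{\left(-13,D{\left(B{\left(6 \right)} \right)} \right)}}{-486 + 337} = \frac{-198 - 5}{-486 + 337} = - \frac{203}{-149} = \left(-203\right) \left(- \frac{1}{149}\right) = \frac{203}{149}$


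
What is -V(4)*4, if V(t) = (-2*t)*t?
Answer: 128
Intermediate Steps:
V(t) = -2*t²
-V(4)*4 = -(-2)*4²*4 = -(-2)*16*4 = -1*(-32)*4 = 32*4 = 128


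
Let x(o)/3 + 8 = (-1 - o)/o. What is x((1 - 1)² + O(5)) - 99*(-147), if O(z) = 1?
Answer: 14523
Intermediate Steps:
x(o) = -24 + 3*(-1 - o)/o (x(o) = -24 + 3*((-1 - o)/o) = -24 + 3*(-1 - o)/o)
x((1 - 1)² + O(5)) - 99*(-147) = (-27 - 3/((1 - 1)² + 1)) - 99*(-147) = (-27 - 3/(0² + 1)) + 14553 = (-27 - 3/(0 + 1)) + 14553 = (-27 - 3/1) + 14553 = (-27 - 3*1) + 14553 = (-27 - 3) + 14553 = -30 + 14553 = 14523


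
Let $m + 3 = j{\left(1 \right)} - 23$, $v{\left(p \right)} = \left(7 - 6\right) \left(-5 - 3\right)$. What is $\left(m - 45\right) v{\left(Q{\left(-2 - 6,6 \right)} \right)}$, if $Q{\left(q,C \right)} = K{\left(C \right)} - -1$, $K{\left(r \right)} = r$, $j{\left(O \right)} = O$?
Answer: $560$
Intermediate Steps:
$Q{\left(q,C \right)} = 1 + C$ ($Q{\left(q,C \right)} = C - -1 = C + 1 = 1 + C$)
$v{\left(p \right)} = -8$ ($v{\left(p \right)} = 1 \left(-8\right) = -8$)
$m = -25$ ($m = -3 + \left(1 - 23\right) = -3 - 22 = -25$)
$\left(m - 45\right) v{\left(Q{\left(-2 - 6,6 \right)} \right)} = \left(-25 - 45\right) \left(-8\right) = \left(-70\right) \left(-8\right) = 560$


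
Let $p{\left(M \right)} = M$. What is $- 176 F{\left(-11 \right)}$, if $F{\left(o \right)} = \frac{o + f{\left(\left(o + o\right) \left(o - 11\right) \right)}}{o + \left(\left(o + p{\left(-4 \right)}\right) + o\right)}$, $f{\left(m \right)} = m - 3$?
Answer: $\frac{82720}{37} \approx 2235.7$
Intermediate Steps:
$f{\left(m \right)} = -3 + m$
$F{\left(o \right)} = \frac{-3 + o + 2 o \left(-11 + o\right)}{-4 + 3 o}$ ($F{\left(o \right)} = \frac{o + \left(-3 + \left(o + o\right) \left(o - 11\right)\right)}{o + \left(\left(o - 4\right) + o\right)} = \frac{o + \left(-3 + 2 o \left(-11 + o\right)\right)}{o + \left(\left(-4 + o\right) + o\right)} = \frac{o + \left(-3 + 2 o \left(-11 + o\right)\right)}{o + \left(-4 + 2 o\right)} = \frac{-3 + o + 2 o \left(-11 + o\right)}{-4 + 3 o}$)
$- 176 F{\left(-11 \right)} = - 176 \frac{-3 - 11 + 2 \left(-11\right) \left(-11 - 11\right)}{-4 + 3 \left(-11\right)} = - 176 \frac{-3 - 11 + 2 \left(-11\right) \left(-22\right)}{-4 - 33} = - 176 \frac{-3 - 11 + 484}{-37} = - 176 \left(\left(- \frac{1}{37}\right) 470\right) = \left(-176\right) \left(- \frac{470}{37}\right) = \frac{82720}{37}$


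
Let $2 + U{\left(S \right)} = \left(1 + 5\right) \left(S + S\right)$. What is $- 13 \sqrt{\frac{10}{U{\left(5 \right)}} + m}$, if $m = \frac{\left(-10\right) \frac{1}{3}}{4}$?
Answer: $- \frac{13 i \sqrt{20010}}{174} \approx - 10.569 i$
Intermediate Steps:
$m = - \frac{5}{6}$ ($m = \left(-10\right) \frac{1}{3} \cdot \frac{1}{4} = \left(- \frac{10}{3}\right) \frac{1}{4} = - \frac{5}{6} \approx -0.83333$)
$U{\left(S \right)} = -2 + 12 S$ ($U{\left(S \right)} = -2 + \left(1 + 5\right) \left(S + S\right) = -2 + 6 \cdot 2 S = -2 + 12 S$)
$- 13 \sqrt{\frac{10}{U{\left(5 \right)}} + m} = - 13 \sqrt{\frac{10}{-2 + 12 \cdot 5} - \frac{5}{6}} = - 13 \sqrt{\frac{10}{-2 + 60} - \frac{5}{6}} = - 13 \sqrt{\frac{10}{58} - \frac{5}{6}} = - 13 \sqrt{10 \cdot \frac{1}{58} - \frac{5}{6}} = - 13 \sqrt{\frac{5}{29} - \frac{5}{6}} = - 13 \sqrt{- \frac{115}{174}} = - 13 \frac{i \sqrt{20010}}{174} = - \frac{13 i \sqrt{20010}}{174}$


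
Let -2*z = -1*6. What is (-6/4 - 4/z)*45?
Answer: -255/2 ≈ -127.50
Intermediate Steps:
z = 3 (z = -(-1)*6/2 = -1/2*(-6) = 3)
(-6/4 - 4/z)*45 = (-6/4 - 4/3)*45 = (-6*1/4 - 4*1/3)*45 = (-3/2 - 4/3)*45 = -17/6*45 = -255/2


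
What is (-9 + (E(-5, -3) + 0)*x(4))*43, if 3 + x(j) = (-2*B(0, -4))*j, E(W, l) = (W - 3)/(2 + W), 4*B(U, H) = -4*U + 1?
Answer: -2881/3 ≈ -960.33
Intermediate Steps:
B(U, H) = ¼ - U (B(U, H) = (-4*U + 1)/4 = (1 - 4*U)/4 = ¼ - U)
E(W, l) = (-3 + W)/(2 + W)
x(j) = -3 - j/2 (x(j) = -3 + (-2*(¼ - 1*0))*j = -3 + (-2*(¼ + 0))*j = -3 + (-2*¼)*j = -3 - j/2)
(-9 + (E(-5, -3) + 0)*x(4))*43 = (-9 + ((-3 - 5)/(2 - 5) + 0)*(-3 - ½*4))*43 = (-9 + (-8/(-3) + 0)*(-3 - 2))*43 = (-9 + (-⅓*(-8) + 0)*(-5))*43 = (-9 + (8/3 + 0)*(-5))*43 = (-9 + (8/3)*(-5))*43 = (-9 - 40/3)*43 = -67/3*43 = -2881/3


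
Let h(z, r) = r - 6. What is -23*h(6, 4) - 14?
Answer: 32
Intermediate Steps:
h(z, r) = -6 + r
-23*h(6, 4) - 14 = -23*(-6 + 4) - 14 = -23*(-2) - 14 = 46 - 14 = 32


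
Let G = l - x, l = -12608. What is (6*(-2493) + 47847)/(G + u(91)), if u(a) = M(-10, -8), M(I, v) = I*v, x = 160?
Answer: -32889/12688 ≈ -2.5921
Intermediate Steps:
G = -12768 (G = -12608 - 1*160 = -12608 - 160 = -12768)
u(a) = 80 (u(a) = -10*(-8) = 80)
(6*(-2493) + 47847)/(G + u(91)) = (6*(-2493) + 47847)/(-12768 + 80) = (-14958 + 47847)/(-12688) = 32889*(-1/12688) = -32889/12688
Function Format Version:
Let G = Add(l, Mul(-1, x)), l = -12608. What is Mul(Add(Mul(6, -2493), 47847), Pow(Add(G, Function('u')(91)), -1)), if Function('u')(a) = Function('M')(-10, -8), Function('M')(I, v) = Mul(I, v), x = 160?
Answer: Rational(-32889, 12688) ≈ -2.5921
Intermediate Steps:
G = -12768 (G = Add(-12608, Mul(-1, 160)) = Add(-12608, -160) = -12768)
Function('u')(a) = 80 (Function('u')(a) = Mul(-10, -8) = 80)
Mul(Add(Mul(6, -2493), 47847), Pow(Add(G, Function('u')(91)), -1)) = Mul(Add(Mul(6, -2493), 47847), Pow(Add(-12768, 80), -1)) = Mul(Add(-14958, 47847), Pow(-12688, -1)) = Mul(32889, Rational(-1, 12688)) = Rational(-32889, 12688)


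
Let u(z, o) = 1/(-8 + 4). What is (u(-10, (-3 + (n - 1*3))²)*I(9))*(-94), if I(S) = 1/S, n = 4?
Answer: 47/18 ≈ 2.6111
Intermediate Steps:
I(S) = 1/S
u(z, o) = -¼ (u(z, o) = 1/(-4) = -¼)
(u(-10, (-3 + (n - 1*3))²)*I(9))*(-94) = -¼/9*(-94) = -¼*⅑*(-94) = -1/36*(-94) = 47/18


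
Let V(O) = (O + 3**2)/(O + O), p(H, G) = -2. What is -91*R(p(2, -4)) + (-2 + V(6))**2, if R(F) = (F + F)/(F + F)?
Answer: -1447/16 ≈ -90.438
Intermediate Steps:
V(O) = (9 + O)/(2*O) (V(O) = (O + 9)/((2*O)) = (9 + O)*(1/(2*O)) = (9 + O)/(2*O))
R(F) = 1 (R(F) = (2*F)/((2*F)) = (2*F)*(1/(2*F)) = 1)
-91*R(p(2, -4)) + (-2 + V(6))**2 = -91*1 + (-2 + (1/2)*(9 + 6)/6)**2 = -91 + (-2 + (1/2)*(1/6)*15)**2 = -91 + (-2 + 5/4)**2 = -91 + (-3/4)**2 = -91 + 9/16 = -1447/16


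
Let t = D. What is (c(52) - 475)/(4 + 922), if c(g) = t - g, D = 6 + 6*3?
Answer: -503/926 ≈ -0.54320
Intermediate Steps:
D = 24 (D = 6 + 18 = 24)
t = 24
c(g) = 24 - g
(c(52) - 475)/(4 + 922) = ((24 - 1*52) - 475)/(4 + 922) = ((24 - 52) - 475)/926 = (-28 - 475)*(1/926) = -503*1/926 = -503/926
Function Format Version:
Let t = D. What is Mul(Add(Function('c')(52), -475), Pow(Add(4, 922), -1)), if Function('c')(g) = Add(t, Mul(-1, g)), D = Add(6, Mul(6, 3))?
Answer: Rational(-503, 926) ≈ -0.54320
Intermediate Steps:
D = 24 (D = Add(6, 18) = 24)
t = 24
Function('c')(g) = Add(24, Mul(-1, g))
Mul(Add(Function('c')(52), -475), Pow(Add(4, 922), -1)) = Mul(Add(Add(24, Mul(-1, 52)), -475), Pow(Add(4, 922), -1)) = Mul(Add(Add(24, -52), -475), Pow(926, -1)) = Mul(Add(-28, -475), Rational(1, 926)) = Mul(-503, Rational(1, 926)) = Rational(-503, 926)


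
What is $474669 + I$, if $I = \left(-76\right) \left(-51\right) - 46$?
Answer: $478499$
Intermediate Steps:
$I = 3830$ ($I = 3876 - 46 = 3830$)
$474669 + I = 474669 + 3830 = 478499$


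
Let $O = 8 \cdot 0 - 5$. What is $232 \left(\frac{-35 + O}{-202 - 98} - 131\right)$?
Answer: $- \frac{455416}{15} \approx -30361.0$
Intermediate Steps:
$O = -5$ ($O = 0 - 5 = -5$)
$232 \left(\frac{-35 + O}{-202 - 98} - 131\right) = 232 \left(\frac{-35 - 5}{-202 - 98} - 131\right) = 232 \left(- \frac{40}{-300} - 131\right) = 232 \left(\left(-40\right) \left(- \frac{1}{300}\right) - 131\right) = 232 \left(\frac{2}{15} - 131\right) = 232 \left(- \frac{1963}{15}\right) = - \frac{455416}{15}$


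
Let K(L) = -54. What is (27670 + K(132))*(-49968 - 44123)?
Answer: -2598417056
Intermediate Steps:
(27670 + K(132))*(-49968 - 44123) = (27670 - 54)*(-49968 - 44123) = 27616*(-94091) = -2598417056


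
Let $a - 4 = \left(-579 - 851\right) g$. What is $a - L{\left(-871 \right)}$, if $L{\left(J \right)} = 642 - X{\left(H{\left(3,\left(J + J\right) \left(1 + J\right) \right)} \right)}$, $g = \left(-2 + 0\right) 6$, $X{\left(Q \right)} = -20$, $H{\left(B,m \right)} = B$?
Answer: $16502$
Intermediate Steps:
$g = -12$ ($g = \left(-2\right) 6 = -12$)
$L{\left(J \right)} = 662$ ($L{\left(J \right)} = 642 - -20 = 642 + 20 = 662$)
$a = 17164$ ($a = 4 + \left(-579 - 851\right) \left(-12\right) = 4 - -17160 = 4 + 17160 = 17164$)
$a - L{\left(-871 \right)} = 17164 - 662 = 16502$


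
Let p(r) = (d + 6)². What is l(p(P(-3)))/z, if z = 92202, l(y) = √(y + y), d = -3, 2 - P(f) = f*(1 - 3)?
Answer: √2/30734 ≈ 4.6015e-5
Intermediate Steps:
P(f) = 2 + 2*f (P(f) = 2 - f*(1 - 3) = 2 - f*(-2) = 2 - (-2)*f = 2 + 2*f)
p(r) = 9 (p(r) = (-3 + 6)² = 3² = 9)
l(y) = √2*√y (l(y) = √(2*y) = √2*√y)
l(p(P(-3)))/z = (√2*√9)/92202 = (√2*3)*(1/92202) = (3*√2)*(1/92202) = √2/30734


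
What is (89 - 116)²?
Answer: 729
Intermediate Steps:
(89 - 116)² = (-27)² = 729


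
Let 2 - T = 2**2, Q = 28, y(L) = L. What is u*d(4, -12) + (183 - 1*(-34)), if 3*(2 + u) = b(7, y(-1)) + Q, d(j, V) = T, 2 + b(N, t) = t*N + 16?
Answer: 593/3 ≈ 197.67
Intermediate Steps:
b(N, t) = 14 + N*t (b(N, t) = -2 + (t*N + 16) = -2 + (N*t + 16) = -2 + (16 + N*t) = 14 + N*t)
T = -2 (T = 2 - 1*2**2 = 2 - 1*4 = 2 - 4 = -2)
d(j, V) = -2
u = 29/3 (u = -2 + ((14 + 7*(-1)) + 28)/3 = -2 + ((14 - 7) + 28)/3 = -2 + (7 + 28)/3 = -2 + (1/3)*35 = -2 + 35/3 = 29/3 ≈ 9.6667)
u*d(4, -12) + (183 - 1*(-34)) = (29/3)*(-2) + (183 - 1*(-34)) = -58/3 + (183 + 34) = -58/3 + 217 = 593/3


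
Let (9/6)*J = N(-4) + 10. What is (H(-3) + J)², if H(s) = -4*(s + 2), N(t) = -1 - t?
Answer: 1444/9 ≈ 160.44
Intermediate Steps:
H(s) = -8 - 4*s (H(s) = -4*(2 + s) = -8 - 4*s)
J = 26/3 (J = 2*((-1 - 1*(-4)) + 10)/3 = 2*((-1 + 4) + 10)/3 = 2*(3 + 10)/3 = (⅔)*13 = 26/3 ≈ 8.6667)
(H(-3) + J)² = ((-8 - 4*(-3)) + 26/3)² = ((-8 + 12) + 26/3)² = (4 + 26/3)² = (38/3)² = 1444/9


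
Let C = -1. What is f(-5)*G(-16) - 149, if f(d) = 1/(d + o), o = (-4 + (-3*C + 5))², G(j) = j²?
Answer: -1383/11 ≈ -125.73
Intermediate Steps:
o = 16 (o = (-4 + (-3*(-1) + 5))² = (-4 + (3 + 5))² = (-4 + 8)² = 4² = 16)
f(d) = 1/(16 + d) (f(d) = 1/(d + 16) = 1/(16 + d))
f(-5)*G(-16) - 149 = (-16)²/(16 - 5) - 149 = 256/11 - 149 = -1383/11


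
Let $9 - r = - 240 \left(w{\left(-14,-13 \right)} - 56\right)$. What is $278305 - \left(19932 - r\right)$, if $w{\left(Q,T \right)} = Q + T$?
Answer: $238462$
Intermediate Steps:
$r = -19911$ ($r = 9 - - 240 \left(\left(-14 - 13\right) - 56\right) = 9 - - 240 \left(-27 - 56\right) = 9 - \left(-240\right) \left(-83\right) = 9 - 19920 = -19911$)
$278305 - \left(19932 - r\right) = 278305 - \left(19932 - -19911\right) = 278305 - \left(19932 + 19911\right) = 278305 - 39843 = 238462$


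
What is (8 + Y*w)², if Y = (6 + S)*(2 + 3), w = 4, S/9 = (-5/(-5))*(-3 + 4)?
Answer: 94864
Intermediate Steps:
S = 9 (S = 9*((-5/(-5))*(-3 + 4)) = 9*(-5*(-⅕)*1) = 9*(1*1) = 9*1 = 9)
Y = 75 (Y = (6 + 9)*(2 + 3) = 15*5 = 75)
(8 + Y*w)² = (8 + 75*4)² = (8 + 300)² = 308² = 94864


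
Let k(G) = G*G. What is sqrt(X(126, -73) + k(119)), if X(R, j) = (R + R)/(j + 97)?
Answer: sqrt(56686)/2 ≈ 119.04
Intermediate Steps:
k(G) = G**2
X(R, j) = 2*R/(97 + j) (X(R, j) = (2*R)/(97 + j) = 2*R/(97 + j))
sqrt(X(126, -73) + k(119)) = sqrt(2*126/(97 - 73) + 119**2) = sqrt(2*126/24 + 14161) = sqrt(2*126*(1/24) + 14161) = sqrt(21/2 + 14161) = sqrt(28343/2) = sqrt(56686)/2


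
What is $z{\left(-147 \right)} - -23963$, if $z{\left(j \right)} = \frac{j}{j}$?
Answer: $23964$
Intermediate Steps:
$z{\left(j \right)} = 1$
$z{\left(-147 \right)} - -23963 = 1 - -23963 = 1 + 23963 = 23964$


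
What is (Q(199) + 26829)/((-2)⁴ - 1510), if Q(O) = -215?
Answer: -13307/747 ≈ -17.814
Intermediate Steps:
(Q(199) + 26829)/((-2)⁴ - 1510) = (-215 + 26829)/((-2)⁴ - 1510) = 26614/(16 - 1510) = 26614/(-1494) = 26614*(-1/1494) = -13307/747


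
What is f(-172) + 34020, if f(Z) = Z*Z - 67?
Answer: 63537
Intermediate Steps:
f(Z) = -67 + Z**2 (f(Z) = Z**2 - 67 = -67 + Z**2)
f(-172) + 34020 = (-67 + (-172)**2) + 34020 = (-67 + 29584) + 34020 = 29517 + 34020 = 63537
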